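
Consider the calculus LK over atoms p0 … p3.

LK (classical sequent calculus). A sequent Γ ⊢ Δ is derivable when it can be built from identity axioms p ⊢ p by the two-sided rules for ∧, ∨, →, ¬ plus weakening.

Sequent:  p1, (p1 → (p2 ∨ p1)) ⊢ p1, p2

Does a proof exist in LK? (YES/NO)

Derivation trace:
[→L] p1, (p1 → (p2 ∨ p1)) ⊢ p1, p2
  [Ax] p1 ⊢ p1
  [∨L] (p2 ∨ p1) ⊢ p1, p2
    [Ax] p2 ⊢ p2
    [Ax] p1 ⊢ p1

Result: YES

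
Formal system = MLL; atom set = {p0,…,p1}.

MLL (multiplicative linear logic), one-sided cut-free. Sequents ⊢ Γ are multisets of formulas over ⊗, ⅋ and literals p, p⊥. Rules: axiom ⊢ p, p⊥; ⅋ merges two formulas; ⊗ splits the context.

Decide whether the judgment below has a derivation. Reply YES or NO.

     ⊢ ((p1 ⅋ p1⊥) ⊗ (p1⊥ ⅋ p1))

Derivation trace:
[⊗]  ⊢ ((p1 ⅋ p1⊥) ⊗ (p1⊥ ⅋ p1))
  [⅋]  ⊢ (p1 ⅋ p1⊥)
    [Ax]  ⊢ p1, p1⊥
  [⅋]  ⊢ (p1⊥ ⅋ p1)
    [Ax]  ⊢ p1, p1⊥

Result: YES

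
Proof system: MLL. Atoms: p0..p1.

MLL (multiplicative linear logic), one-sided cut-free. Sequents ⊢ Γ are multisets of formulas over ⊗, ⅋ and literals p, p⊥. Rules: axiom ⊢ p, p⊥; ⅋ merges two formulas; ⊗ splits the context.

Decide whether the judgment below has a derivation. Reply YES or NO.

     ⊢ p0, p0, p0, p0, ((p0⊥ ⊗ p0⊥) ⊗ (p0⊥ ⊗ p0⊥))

Proof tree:
[⊗]  ⊢ p0, p0, p0, p0, ((p0⊥ ⊗ p0⊥) ⊗ (p0⊥ ⊗ p0⊥))
  [⊗]  ⊢ p0, p0, (p0⊥ ⊗ p0⊥)
    [Ax]  ⊢ p0, p0⊥
    [Ax]  ⊢ p0, p0⊥
  [⊗]  ⊢ p0, p0, (p0⊥ ⊗ p0⊥)
    [Ax]  ⊢ p0, p0⊥
    [Ax]  ⊢ p0, p0⊥

Result: YES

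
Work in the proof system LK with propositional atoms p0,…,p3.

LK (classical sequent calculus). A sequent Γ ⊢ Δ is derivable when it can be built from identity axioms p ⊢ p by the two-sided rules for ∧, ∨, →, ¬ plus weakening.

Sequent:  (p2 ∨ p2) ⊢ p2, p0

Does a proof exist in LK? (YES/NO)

Derivation trace:
[∨L] (p2 ∨ p2) ⊢ p2, p0
  [Ax] p2 ⊢ p2
  [WR] p2 ⊢ p2, p0
    [Ax] p2 ⊢ p2

Result: YES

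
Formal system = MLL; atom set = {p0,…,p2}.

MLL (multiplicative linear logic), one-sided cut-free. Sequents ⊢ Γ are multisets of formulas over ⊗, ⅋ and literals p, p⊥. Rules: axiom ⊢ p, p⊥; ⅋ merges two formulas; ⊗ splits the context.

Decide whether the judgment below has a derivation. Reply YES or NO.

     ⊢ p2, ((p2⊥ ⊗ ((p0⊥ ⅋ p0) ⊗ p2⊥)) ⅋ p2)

Derivation (root first):
[⅋]  ⊢ p2, ((p2⊥ ⊗ ((p0⊥ ⅋ p0) ⊗ p2⊥)) ⅋ p2)
  [⊗]  ⊢ p2, p2, (p2⊥ ⊗ ((p0⊥ ⅋ p0) ⊗ p2⊥))
    [Ax]  ⊢ p2, p2⊥
    [⊗]  ⊢ p2, ((p0⊥ ⅋ p0) ⊗ p2⊥)
      [⅋]  ⊢ (p0⊥ ⅋ p0)
        [Ax]  ⊢ p0, p0⊥
      [Ax]  ⊢ p2, p2⊥

Result: YES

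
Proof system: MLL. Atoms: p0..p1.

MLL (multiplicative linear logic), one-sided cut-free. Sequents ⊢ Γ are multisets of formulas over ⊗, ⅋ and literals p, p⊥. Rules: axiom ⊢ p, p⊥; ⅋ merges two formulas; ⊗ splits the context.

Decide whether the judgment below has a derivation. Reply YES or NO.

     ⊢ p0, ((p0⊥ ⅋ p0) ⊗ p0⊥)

Derivation (root first):
[⊗]  ⊢ p0, ((p0⊥ ⅋ p0) ⊗ p0⊥)
  [⅋]  ⊢ (p0⊥ ⅋ p0)
    [Ax]  ⊢ p0, p0⊥
  [Ax]  ⊢ p0, p0⊥

Result: YES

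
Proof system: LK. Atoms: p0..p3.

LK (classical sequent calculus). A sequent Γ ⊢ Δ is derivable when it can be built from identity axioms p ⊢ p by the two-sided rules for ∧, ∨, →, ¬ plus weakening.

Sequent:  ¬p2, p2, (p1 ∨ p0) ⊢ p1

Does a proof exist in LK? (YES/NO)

Derivation trace:
[∨L] ¬p2, p2, (p1 ∨ p0) ⊢ p1
  [Ax] p1 ⊢ p1
  [WL] p2, ¬p2, p0 ⊢ 
    [¬L] p2, ¬p2 ⊢ 
      [Ax] p2 ⊢ p2

Result: YES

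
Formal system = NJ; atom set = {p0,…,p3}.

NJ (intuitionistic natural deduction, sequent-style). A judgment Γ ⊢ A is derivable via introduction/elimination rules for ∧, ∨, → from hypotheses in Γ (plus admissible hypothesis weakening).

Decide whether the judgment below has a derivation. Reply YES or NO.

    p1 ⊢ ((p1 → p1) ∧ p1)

Proof tree:
[∧I] p1 ⊢ ((p1 → p1) ∧ p1)
  [→I]  ⊢ (p1 → p1)
    [Ax] p1 ⊢ p1
  [Ax] p1 ⊢ p1

Result: YES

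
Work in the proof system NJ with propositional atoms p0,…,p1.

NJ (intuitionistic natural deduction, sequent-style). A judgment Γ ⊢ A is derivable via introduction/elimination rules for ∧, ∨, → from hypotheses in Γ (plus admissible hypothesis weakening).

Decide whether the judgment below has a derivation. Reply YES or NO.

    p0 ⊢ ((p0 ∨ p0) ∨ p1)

Proof tree:
[∨I₁] p0 ⊢ ((p0 ∨ p0) ∨ p1)
  [∨I₂] p0 ⊢ (p0 ∨ p0)
    [Ax] p0 ⊢ p0

Result: YES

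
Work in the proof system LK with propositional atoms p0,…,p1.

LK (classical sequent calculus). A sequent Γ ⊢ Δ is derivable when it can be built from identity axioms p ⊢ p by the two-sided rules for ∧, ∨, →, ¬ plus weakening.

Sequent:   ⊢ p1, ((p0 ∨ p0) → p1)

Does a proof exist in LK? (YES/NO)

Truth-table refutation:
  v=00: Γ:[] Δ:[p1=F, ((p0 ∨ p0) → p1)=T] refutes=False
  v=01: Γ:[] Δ:[p1=T, ((p0 ∨ p0) → p1)=T] refutes=False
  v=10: Γ:[] Δ:[p1=F, ((p0 ∨ p0) → p1)=F] refutes=True  ← countermodel

Result: NO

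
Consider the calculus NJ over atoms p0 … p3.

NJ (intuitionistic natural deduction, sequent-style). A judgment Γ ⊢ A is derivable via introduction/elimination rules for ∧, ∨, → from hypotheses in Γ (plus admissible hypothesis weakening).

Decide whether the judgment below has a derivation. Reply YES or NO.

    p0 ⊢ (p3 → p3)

Proof tree:
[→I] p0 ⊢ (p3 → p3)
  [Wk] p3, p0 ⊢ p3
    [Ax] p3 ⊢ p3

Result: YES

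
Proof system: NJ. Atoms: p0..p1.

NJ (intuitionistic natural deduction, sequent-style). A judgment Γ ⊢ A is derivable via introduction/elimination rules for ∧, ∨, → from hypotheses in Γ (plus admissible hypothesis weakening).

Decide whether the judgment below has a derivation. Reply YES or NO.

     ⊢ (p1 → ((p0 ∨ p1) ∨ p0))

Proof tree:
[→I]  ⊢ (p1 → ((p0 ∨ p1) ∨ p0))
  [∨I₁] p1 ⊢ ((p0 ∨ p1) ∨ p0)
    [∨I₂] p1 ⊢ (p0 ∨ p1)
      [Ax] p1 ⊢ p1

Result: YES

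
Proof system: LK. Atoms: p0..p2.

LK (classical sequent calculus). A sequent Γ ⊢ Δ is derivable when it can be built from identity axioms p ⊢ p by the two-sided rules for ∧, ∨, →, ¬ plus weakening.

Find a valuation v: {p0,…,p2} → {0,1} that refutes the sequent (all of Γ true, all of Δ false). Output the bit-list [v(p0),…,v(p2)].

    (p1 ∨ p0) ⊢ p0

Truth-table refutation:
  v=000: Γ:[(p1 ∨ p0)=F] Δ:[p0=F] refutes=False
  v=001: Γ:[(p1 ∨ p0)=F] Δ:[p0=F] refutes=False
  v=010: Γ:[(p1 ∨ p0)=T] Δ:[p0=F] refutes=True  ← countermodel

Result: [0, 1, 0]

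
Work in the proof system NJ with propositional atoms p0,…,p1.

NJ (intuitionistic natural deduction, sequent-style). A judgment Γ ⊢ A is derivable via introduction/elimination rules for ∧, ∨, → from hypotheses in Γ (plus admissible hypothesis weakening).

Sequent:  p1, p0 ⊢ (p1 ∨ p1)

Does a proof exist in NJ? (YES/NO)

Proof tree:
[Wk] p1, p0 ⊢ (p1 ∨ p1)
  [∨I₂] p1 ⊢ (p1 ∨ p1)
    [Ax] p1 ⊢ p1

Result: YES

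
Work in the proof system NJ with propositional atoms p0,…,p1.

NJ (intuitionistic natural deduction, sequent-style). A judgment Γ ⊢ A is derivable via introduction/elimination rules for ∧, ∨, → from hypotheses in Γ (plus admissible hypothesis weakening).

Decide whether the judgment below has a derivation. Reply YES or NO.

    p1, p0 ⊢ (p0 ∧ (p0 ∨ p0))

Proof tree:
[∧I] p1, p0 ⊢ (p0 ∧ (p0 ∨ p0))
  [Wk] p0, p1 ⊢ p0
    [Ax] p0 ⊢ p0
  [∨I₁] p0 ⊢ (p0 ∨ p0)
    [Ax] p0 ⊢ p0

Result: YES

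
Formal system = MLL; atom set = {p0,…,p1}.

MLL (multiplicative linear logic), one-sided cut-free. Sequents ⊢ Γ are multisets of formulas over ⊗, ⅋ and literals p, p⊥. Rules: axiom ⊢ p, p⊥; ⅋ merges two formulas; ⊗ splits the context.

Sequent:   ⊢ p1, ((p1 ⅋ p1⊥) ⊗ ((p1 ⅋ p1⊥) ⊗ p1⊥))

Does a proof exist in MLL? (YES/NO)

Derivation trace:
[⊗]  ⊢ p1, ((p1 ⅋ p1⊥) ⊗ ((p1 ⅋ p1⊥) ⊗ p1⊥))
  [⅋]  ⊢ (p1 ⅋ p1⊥)
    [Ax]  ⊢ p1, p1⊥
  [⊗]  ⊢ p1, ((p1 ⅋ p1⊥) ⊗ p1⊥)
    [⅋]  ⊢ (p1 ⅋ p1⊥)
      [Ax]  ⊢ p1, p1⊥
    [Ax]  ⊢ p1, p1⊥

Result: YES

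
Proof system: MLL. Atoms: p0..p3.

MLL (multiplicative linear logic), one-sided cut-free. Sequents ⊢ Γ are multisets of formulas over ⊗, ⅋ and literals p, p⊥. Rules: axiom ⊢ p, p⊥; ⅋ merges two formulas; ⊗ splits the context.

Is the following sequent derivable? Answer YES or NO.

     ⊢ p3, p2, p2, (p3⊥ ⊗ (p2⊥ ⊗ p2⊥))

Proof tree:
[⊗]  ⊢ p3, p2, p2, (p3⊥ ⊗ (p2⊥ ⊗ p2⊥))
  [Ax]  ⊢ p3, p3⊥
  [⊗]  ⊢ p2, p2, (p2⊥ ⊗ p2⊥)
    [Ax]  ⊢ p2, p2⊥
    [Ax]  ⊢ p2, p2⊥

Result: YES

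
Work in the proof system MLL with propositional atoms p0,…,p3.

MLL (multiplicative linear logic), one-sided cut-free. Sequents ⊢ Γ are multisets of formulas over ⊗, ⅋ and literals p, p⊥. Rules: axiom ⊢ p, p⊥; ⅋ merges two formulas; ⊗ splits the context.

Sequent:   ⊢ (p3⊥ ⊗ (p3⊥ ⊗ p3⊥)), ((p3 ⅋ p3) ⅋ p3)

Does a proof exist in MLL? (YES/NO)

Derivation (root first):
[⅋]  ⊢ (p3⊥ ⊗ (p3⊥ ⊗ p3⊥)), ((p3 ⅋ p3) ⅋ p3)
  [⅋]  ⊢ p3, (p3⊥ ⊗ (p3⊥ ⊗ p3⊥)), (p3 ⅋ p3)
    [⊗]  ⊢ p3, p3, p3, (p3⊥ ⊗ (p3⊥ ⊗ p3⊥))
      [Ax]  ⊢ p3, p3⊥
      [⊗]  ⊢ p3, p3, (p3⊥ ⊗ p3⊥)
        [Ax]  ⊢ p3, p3⊥
        [Ax]  ⊢ p3, p3⊥

Result: YES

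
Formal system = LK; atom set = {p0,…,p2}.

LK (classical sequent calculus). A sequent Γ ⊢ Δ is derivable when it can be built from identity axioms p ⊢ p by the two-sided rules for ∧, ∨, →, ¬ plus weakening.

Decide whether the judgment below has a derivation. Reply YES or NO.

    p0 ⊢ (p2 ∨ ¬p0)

Enumerate valuations to refute Γ ⊢ Δ:
  v=000: Γ:[p0=F] Δ:[(p2 ∨ ¬p0)=T] refutes=False
  v=001: Γ:[p0=F] Δ:[(p2 ∨ ¬p0)=T] refutes=False
  v=010: Γ:[p0=F] Δ:[(p2 ∨ ¬p0)=T] refutes=False
  v=011: Γ:[p0=F] Δ:[(p2 ∨ ¬p0)=T] refutes=False
  v=100: Γ:[p0=T] Δ:[(p2 ∨ ¬p0)=F] refutes=True  ← countermodel

Result: NO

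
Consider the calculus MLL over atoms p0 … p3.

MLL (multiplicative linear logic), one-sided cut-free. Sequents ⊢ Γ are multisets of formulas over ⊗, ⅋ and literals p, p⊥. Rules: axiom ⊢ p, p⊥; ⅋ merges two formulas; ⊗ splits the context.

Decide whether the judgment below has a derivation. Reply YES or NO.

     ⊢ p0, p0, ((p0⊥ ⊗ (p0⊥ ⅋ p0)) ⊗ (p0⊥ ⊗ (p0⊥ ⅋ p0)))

Proof tree:
[⊗]  ⊢ p0, p0, ((p0⊥ ⊗ (p0⊥ ⅋ p0)) ⊗ (p0⊥ ⊗ (p0⊥ ⅋ p0)))
  [⊗]  ⊢ p0, (p0⊥ ⊗ (p0⊥ ⅋ p0))
    [Ax]  ⊢ p0, p0⊥
    [⅋]  ⊢ (p0⊥ ⅋ p0)
      [Ax]  ⊢ p0, p0⊥
  [⊗]  ⊢ p0, (p0⊥ ⊗ (p0⊥ ⅋ p0))
    [Ax]  ⊢ p0, p0⊥
    [⅋]  ⊢ (p0⊥ ⅋ p0)
      [Ax]  ⊢ p0, p0⊥

Result: YES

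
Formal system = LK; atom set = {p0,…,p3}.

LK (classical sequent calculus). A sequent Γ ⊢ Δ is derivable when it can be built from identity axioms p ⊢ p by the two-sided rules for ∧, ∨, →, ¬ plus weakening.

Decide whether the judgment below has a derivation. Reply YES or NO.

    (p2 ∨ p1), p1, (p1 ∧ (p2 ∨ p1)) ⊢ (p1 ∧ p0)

Search for a countermodel by truth-table:
  v=0000: Γ:[(p2 ∨ p1)=F, p1=F, (p1 ∧ (p2 ∨ p1))=F] Δ:[(p1 ∧ p0)=F] refutes=False
  v=0001: Γ:[(p2 ∨ p1)=F, p1=F, (p1 ∧ (p2 ∨ p1))=F] Δ:[(p1 ∧ p0)=F] refutes=False
  v=0010: Γ:[(p2 ∨ p1)=T, p1=F, (p1 ∧ (p2 ∨ p1))=F] Δ:[(p1 ∧ p0)=F] refutes=False
  v=0011: Γ:[(p2 ∨ p1)=T, p1=F, (p1 ∧ (p2 ∨ p1))=F] Δ:[(p1 ∧ p0)=F] refutes=False
  v=0100: Γ:[(p2 ∨ p1)=T, p1=T, (p1 ∧ (p2 ∨ p1))=T] Δ:[(p1 ∧ p0)=F] refutes=True  ← countermodel

Result: NO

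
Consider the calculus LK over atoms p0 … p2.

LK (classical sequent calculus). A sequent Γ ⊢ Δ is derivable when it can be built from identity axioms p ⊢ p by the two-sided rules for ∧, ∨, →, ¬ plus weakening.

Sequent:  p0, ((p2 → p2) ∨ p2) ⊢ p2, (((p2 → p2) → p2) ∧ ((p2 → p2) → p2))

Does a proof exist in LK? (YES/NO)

Enumerate valuations to refute Γ ⊢ Δ:
  v=000: Γ:[p0=F, ((p2 → p2) ∨ p2)=T] Δ:[p2=F, (((p2 → p2) → p2) ∧ ((p2 → p2) → p2))=F] refutes=False
  v=001: Γ:[p0=F, ((p2 → p2) ∨ p2)=T] Δ:[p2=T, (((p2 → p2) → p2) ∧ ((p2 → p2) → p2))=T] refutes=False
  v=010: Γ:[p0=F, ((p2 → p2) ∨ p2)=T] Δ:[p2=F, (((p2 → p2) → p2) ∧ ((p2 → p2) → p2))=F] refutes=False
  v=011: Γ:[p0=F, ((p2 → p2) ∨ p2)=T] Δ:[p2=T, (((p2 → p2) → p2) ∧ ((p2 → p2) → p2))=T] refutes=False
  v=100: Γ:[p0=T, ((p2 → p2) ∨ p2)=T] Δ:[p2=F, (((p2 → p2) → p2) ∧ ((p2 → p2) → p2))=F] refutes=True  ← countermodel

Result: NO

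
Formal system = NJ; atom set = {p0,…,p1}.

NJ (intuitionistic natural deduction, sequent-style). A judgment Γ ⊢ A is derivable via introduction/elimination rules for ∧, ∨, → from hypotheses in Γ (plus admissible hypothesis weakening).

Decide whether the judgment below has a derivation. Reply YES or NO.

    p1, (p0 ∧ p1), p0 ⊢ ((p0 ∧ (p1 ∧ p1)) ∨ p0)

Derivation (root first):
[∨I₁] p1, (p0 ∧ p1), p0 ⊢ ((p0 ∧ (p1 ∧ p1)) ∨ p0)
  [∧I] p1, (p0 ∧ p1), p0 ⊢ (p0 ∧ (p1 ∧ p1))
    [Ax] p0 ⊢ p0
    [∧I] p1, (p0 ∧ p1) ⊢ (p1 ∧ p1)
      [Wk] p1, (p0 ∧ p1) ⊢ p1
        [Ax] p1 ⊢ p1
      [Ax] p1 ⊢ p1

Result: YES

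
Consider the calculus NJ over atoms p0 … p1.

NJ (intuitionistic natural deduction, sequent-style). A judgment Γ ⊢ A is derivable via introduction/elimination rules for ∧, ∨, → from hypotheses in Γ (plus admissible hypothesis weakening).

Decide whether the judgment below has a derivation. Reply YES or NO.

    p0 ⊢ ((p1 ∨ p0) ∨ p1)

Derivation trace:
[∨I₁] p0 ⊢ ((p1 ∨ p0) ∨ p1)
  [∨I₂] p0 ⊢ (p1 ∨ p0)
    [Ax] p0 ⊢ p0

Result: YES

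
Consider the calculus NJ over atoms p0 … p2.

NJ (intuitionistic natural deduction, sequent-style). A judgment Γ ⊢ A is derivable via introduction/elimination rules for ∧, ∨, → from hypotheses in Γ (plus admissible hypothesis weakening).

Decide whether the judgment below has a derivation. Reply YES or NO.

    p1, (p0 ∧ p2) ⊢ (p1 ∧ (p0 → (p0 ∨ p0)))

Derivation trace:
[Wk] p1, (p0 ∧ p2) ⊢ (p1 ∧ (p0 → (p0 ∨ p0)))
  [∧I] p1 ⊢ (p1 ∧ (p0 → (p0 ∨ p0)))
    [Ax] p1 ⊢ p1
    [→I]  ⊢ (p0 → (p0 ∨ p0))
      [∨I₁] p0 ⊢ (p0 ∨ p0)
        [Ax] p0 ⊢ p0

Result: YES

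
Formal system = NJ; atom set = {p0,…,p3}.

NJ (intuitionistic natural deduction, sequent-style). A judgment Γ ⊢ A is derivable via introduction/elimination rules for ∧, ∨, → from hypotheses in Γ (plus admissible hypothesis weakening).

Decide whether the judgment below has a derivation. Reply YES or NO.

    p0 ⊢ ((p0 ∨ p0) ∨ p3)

Proof tree:
[∨I₁] p0 ⊢ ((p0 ∨ p0) ∨ p3)
  [∨I₁] p0 ⊢ (p0 ∨ p0)
    [Ax] p0 ⊢ p0

Result: YES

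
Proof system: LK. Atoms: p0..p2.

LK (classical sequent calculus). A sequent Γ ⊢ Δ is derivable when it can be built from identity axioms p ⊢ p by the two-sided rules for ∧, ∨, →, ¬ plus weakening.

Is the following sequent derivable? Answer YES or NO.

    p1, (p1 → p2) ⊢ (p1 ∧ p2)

Derivation trace:
[→L] p1, (p1 → p2) ⊢ (p1 ∧ p2)
  [Ax] p1 ⊢ p1
  [∧R] p1, p2 ⊢ (p1 ∧ p2)
    [Ax] p1 ⊢ p1
    [Ax] p2 ⊢ p2

Result: YES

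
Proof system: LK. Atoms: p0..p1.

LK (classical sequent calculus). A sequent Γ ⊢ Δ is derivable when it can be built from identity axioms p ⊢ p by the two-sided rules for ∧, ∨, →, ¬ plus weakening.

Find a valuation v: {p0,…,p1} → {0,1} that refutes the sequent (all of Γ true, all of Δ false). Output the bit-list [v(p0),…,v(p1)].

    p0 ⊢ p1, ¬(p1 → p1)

Enumerate valuations to refute Γ ⊢ Δ:
  v=00: Γ:[p0=F] Δ:[p1=F, ¬(p1 → p1)=F] refutes=False
  v=01: Γ:[p0=F] Δ:[p1=T, ¬(p1 → p1)=F] refutes=False
  v=10: Γ:[p0=T] Δ:[p1=F, ¬(p1 → p1)=F] refutes=True  ← countermodel

Result: [1, 0]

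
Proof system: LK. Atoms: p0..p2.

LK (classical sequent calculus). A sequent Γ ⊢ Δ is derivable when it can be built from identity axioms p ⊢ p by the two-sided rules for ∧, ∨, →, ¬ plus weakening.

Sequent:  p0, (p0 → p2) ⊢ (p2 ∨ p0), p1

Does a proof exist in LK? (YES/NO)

Proof tree:
[→L] p0, (p0 → p2) ⊢ (p2 ∨ p0), p1
  [Ax] p0 ⊢ p0
  [WR] p2 ⊢ (p2 ∨ p0), p1
    [∨R] p2 ⊢ (p2 ∨ p0)
      [WR] p2 ⊢ p2, p0
        [Ax] p2 ⊢ p2

Result: YES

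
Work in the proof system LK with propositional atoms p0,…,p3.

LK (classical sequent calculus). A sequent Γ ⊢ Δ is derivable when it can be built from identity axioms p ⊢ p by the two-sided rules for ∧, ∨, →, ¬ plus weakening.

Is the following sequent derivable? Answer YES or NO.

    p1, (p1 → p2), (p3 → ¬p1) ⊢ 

Enumerate valuations to refute Γ ⊢ Δ:
  v=0000: Γ:[p1=F, (p1 → p2)=T, (p3 → ¬p1)=T] Δ:[] refutes=False
  v=0001: Γ:[p1=F, (p1 → p2)=T, (p3 → ¬p1)=T] Δ:[] refutes=False
  v=0010: Γ:[p1=F, (p1 → p2)=T, (p3 → ¬p1)=T] Δ:[] refutes=False
  v=0011: Γ:[p1=F, (p1 → p2)=T, (p3 → ¬p1)=T] Δ:[] refutes=False
  v=0100: Γ:[p1=T, (p1 → p2)=F, (p3 → ¬p1)=T] Δ:[] refutes=False
  v=0101: Γ:[p1=T, (p1 → p2)=F, (p3 → ¬p1)=F] Δ:[] refutes=False
  v=0110: Γ:[p1=T, (p1 → p2)=T, (p3 → ¬p1)=T] Δ:[] refutes=True  ← countermodel

Result: NO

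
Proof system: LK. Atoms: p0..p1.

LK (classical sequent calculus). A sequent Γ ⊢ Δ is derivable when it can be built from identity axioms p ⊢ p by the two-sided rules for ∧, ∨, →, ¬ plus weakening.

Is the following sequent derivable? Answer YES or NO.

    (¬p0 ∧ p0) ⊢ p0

Derivation trace:
[WR] (¬p0 ∧ p0) ⊢ p0
  [∧L] (¬p0 ∧ p0) ⊢ 
    [¬L] p0, ¬p0 ⊢ 
      [Ax] p0 ⊢ p0

Result: YES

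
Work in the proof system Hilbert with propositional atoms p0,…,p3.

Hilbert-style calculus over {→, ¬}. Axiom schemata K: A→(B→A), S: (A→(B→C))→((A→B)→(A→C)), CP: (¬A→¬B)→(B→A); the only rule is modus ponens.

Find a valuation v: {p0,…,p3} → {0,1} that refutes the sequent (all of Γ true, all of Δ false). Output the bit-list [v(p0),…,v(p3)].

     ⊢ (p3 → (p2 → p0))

Truth-table refutation:
  v=0000: Γ:[] Δ:[(p3 → (p2 → p0))=T] refutes=False
  v=0001: Γ:[] Δ:[(p3 → (p2 → p0))=T] refutes=False
  v=0010: Γ:[] Δ:[(p3 → (p2 → p0))=T] refutes=False
  v=0011: Γ:[] Δ:[(p3 → (p2 → p0))=F] refutes=True  ← countermodel

Result: [0, 0, 1, 1]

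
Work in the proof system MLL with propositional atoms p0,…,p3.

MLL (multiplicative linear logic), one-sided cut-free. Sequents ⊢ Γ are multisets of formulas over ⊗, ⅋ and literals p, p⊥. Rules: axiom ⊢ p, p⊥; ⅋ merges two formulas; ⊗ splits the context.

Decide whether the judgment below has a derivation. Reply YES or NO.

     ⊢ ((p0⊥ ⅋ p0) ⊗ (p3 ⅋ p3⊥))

Proof tree:
[⊗]  ⊢ ((p0⊥ ⅋ p0) ⊗ (p3 ⅋ p3⊥))
  [⅋]  ⊢ (p0⊥ ⅋ p0)
    [Ax]  ⊢ p0, p0⊥
  [⅋]  ⊢ (p3 ⅋ p3⊥)
    [Ax]  ⊢ p3, p3⊥

Result: YES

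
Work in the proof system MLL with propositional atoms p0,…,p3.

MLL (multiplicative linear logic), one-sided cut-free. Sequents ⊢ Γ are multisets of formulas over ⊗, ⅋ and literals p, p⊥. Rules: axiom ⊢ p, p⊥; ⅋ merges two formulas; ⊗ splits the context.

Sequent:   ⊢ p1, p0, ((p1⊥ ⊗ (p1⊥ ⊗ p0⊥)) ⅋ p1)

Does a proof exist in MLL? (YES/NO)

Proof tree:
[⅋]  ⊢ p1, p0, ((p1⊥ ⊗ (p1⊥ ⊗ p0⊥)) ⅋ p1)
  [⊗]  ⊢ p1, p1, p0, (p1⊥ ⊗ (p1⊥ ⊗ p0⊥))
    [Ax]  ⊢ p1, p1⊥
    [⊗]  ⊢ p1, p0, (p1⊥ ⊗ p0⊥)
      [Ax]  ⊢ p1, p1⊥
      [Ax]  ⊢ p0, p0⊥

Result: YES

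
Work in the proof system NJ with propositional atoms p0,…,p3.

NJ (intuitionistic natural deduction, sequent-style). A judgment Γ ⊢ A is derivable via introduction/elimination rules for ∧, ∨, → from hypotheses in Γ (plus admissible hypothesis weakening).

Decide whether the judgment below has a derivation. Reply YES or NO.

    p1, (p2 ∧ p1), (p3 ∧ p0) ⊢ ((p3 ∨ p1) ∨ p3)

Proof tree:
[Wk] p1, (p2 ∧ p1), (p3 ∧ p0) ⊢ ((p3 ∨ p1) ∨ p3)
  [∨I₁] p1, (p2 ∧ p1) ⊢ ((p3 ∨ p1) ∨ p3)
    [∨I₂] p1, (p2 ∧ p1) ⊢ (p3 ∨ p1)
      [Wk] p1, (p2 ∧ p1) ⊢ p1
        [Ax] p1 ⊢ p1

Result: YES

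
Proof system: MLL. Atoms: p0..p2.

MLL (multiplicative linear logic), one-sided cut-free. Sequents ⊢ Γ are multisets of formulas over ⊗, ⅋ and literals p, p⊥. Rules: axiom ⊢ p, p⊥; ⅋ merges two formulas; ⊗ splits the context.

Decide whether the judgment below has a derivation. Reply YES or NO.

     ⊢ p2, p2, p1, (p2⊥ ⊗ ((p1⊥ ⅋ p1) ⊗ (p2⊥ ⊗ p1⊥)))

Proof tree:
[⊗]  ⊢ p2, p2, p1, (p2⊥ ⊗ ((p1⊥ ⅋ p1) ⊗ (p2⊥ ⊗ p1⊥)))
  [Ax]  ⊢ p2, p2⊥
  [⊗]  ⊢ p2, p1, ((p1⊥ ⅋ p1) ⊗ (p2⊥ ⊗ p1⊥))
    [⅋]  ⊢ (p1⊥ ⅋ p1)
      [Ax]  ⊢ p1, p1⊥
    [⊗]  ⊢ p2, p1, (p2⊥ ⊗ p1⊥)
      [Ax]  ⊢ p2, p2⊥
      [Ax]  ⊢ p1, p1⊥

Result: YES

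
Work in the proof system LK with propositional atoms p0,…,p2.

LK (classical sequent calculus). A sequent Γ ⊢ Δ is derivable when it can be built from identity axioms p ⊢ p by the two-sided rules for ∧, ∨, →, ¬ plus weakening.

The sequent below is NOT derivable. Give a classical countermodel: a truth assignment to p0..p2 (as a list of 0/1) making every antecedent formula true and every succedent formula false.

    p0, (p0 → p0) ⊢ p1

Enumerate valuations to refute Γ ⊢ Δ:
  v=000: Γ:[p0=F, (p0 → p0)=T] Δ:[p1=F] refutes=False
  v=001: Γ:[p0=F, (p0 → p0)=T] Δ:[p1=F] refutes=False
  v=010: Γ:[p0=F, (p0 → p0)=T] Δ:[p1=T] refutes=False
  v=011: Γ:[p0=F, (p0 → p0)=T] Δ:[p1=T] refutes=False
  v=100: Γ:[p0=T, (p0 → p0)=T] Δ:[p1=F] refutes=True  ← countermodel

Result: [1, 0, 0]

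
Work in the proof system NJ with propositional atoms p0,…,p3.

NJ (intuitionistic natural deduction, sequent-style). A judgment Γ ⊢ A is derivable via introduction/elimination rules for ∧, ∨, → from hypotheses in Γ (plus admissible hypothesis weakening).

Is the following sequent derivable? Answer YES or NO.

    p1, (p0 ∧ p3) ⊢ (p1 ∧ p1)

Derivation trace:
[∧I] p1, (p0 ∧ p3) ⊢ (p1 ∧ p1)
  [Wk] p1, (p0 ∧ p3) ⊢ p1
    [Ax] p1 ⊢ p1
  [Ax] p1 ⊢ p1

Result: YES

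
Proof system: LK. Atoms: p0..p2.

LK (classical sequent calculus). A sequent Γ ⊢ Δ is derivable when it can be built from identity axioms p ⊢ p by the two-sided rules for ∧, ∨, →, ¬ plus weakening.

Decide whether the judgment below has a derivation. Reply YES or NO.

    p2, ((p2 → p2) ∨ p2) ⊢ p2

Proof tree:
[∨L] p2, ((p2 → p2) ∨ p2) ⊢ p2
  [→L] p2, (p2 → p2) ⊢ p2
    [WR] p2 ⊢ p2, p2
      [Ax] p2 ⊢ p2
    [WR] p2 ⊢ p2, p2
      [Ax] p2 ⊢ p2
  [WR] p2 ⊢ p2, p2
    [Ax] p2 ⊢ p2

Result: YES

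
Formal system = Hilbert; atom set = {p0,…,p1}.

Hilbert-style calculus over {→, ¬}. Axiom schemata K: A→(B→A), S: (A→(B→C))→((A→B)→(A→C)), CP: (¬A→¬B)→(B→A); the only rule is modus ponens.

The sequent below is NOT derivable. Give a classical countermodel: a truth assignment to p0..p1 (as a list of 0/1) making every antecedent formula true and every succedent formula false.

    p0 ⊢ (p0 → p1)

Enumerate valuations to refute Γ ⊢ Δ:
  v=00: Γ:[p0=F] Δ:[(p0 → p1)=T] refutes=False
  v=01: Γ:[p0=F] Δ:[(p0 → p1)=T] refutes=False
  v=10: Γ:[p0=T] Δ:[(p0 → p1)=F] refutes=True  ← countermodel

Result: [1, 0]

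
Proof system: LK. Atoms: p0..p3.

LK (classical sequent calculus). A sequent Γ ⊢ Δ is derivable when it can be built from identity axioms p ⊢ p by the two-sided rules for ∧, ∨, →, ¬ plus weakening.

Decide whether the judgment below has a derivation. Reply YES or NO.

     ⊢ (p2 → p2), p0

Proof tree:
[WR]  ⊢ (p2 → p2), p0
  [→R]  ⊢ (p2 → p2)
    [Ax] p2 ⊢ p2

Result: YES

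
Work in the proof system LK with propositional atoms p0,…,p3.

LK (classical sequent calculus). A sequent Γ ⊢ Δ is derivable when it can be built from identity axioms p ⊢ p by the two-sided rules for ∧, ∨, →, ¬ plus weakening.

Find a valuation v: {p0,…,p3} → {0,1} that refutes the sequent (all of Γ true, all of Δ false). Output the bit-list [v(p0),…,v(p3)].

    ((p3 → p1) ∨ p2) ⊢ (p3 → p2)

Truth-table refutation:
  v=0000: Γ:[((p3 → p1) ∨ p2)=T] Δ:[(p3 → p2)=T] refutes=False
  v=0001: Γ:[((p3 → p1) ∨ p2)=F] Δ:[(p3 → p2)=F] refutes=False
  v=0010: Γ:[((p3 → p1) ∨ p2)=T] Δ:[(p3 → p2)=T] refutes=False
  v=0011: Γ:[((p3 → p1) ∨ p2)=T] Δ:[(p3 → p2)=T] refutes=False
  v=0100: Γ:[((p3 → p1) ∨ p2)=T] Δ:[(p3 → p2)=T] refutes=False
  v=0101: Γ:[((p3 → p1) ∨ p2)=T] Δ:[(p3 → p2)=F] refutes=True  ← countermodel

Result: [0, 1, 0, 1]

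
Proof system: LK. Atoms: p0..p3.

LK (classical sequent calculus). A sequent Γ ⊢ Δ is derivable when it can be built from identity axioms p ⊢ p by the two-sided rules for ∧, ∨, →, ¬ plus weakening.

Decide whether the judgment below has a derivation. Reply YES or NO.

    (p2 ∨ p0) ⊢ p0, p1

Search for a countermodel by truth-table:
  v=0000: Γ:[(p2 ∨ p0)=F] Δ:[p0=F, p1=F] refutes=False
  v=0001: Γ:[(p2 ∨ p0)=F] Δ:[p0=F, p1=F] refutes=False
  v=0010: Γ:[(p2 ∨ p0)=T] Δ:[p0=F, p1=F] refutes=True  ← countermodel

Result: NO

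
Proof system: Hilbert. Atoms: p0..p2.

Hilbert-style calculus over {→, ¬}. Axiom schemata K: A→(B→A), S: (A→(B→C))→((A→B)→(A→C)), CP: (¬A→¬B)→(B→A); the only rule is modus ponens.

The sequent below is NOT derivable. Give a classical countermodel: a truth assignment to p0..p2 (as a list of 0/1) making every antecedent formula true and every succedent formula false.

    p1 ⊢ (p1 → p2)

Search for a countermodel by truth-table:
  v=000: Γ:[p1=F] Δ:[(p1 → p2)=T] refutes=False
  v=001: Γ:[p1=F] Δ:[(p1 → p2)=T] refutes=False
  v=010: Γ:[p1=T] Δ:[(p1 → p2)=F] refutes=True  ← countermodel

Result: [0, 1, 0]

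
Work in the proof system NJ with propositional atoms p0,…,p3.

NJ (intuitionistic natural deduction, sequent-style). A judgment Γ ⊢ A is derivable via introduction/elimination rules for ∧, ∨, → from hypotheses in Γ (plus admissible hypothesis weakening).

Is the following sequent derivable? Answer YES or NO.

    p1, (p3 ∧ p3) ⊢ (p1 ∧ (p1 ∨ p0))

Proof tree:
[∧I] p1, (p3 ∧ p3) ⊢ (p1 ∧ (p1 ∨ p0))
  [Ax] p1 ⊢ p1
  [∨I₁] p1, (p3 ∧ p3) ⊢ (p1 ∨ p0)
    [Wk] p1, (p3 ∧ p3) ⊢ p1
      [Ax] p1 ⊢ p1

Result: YES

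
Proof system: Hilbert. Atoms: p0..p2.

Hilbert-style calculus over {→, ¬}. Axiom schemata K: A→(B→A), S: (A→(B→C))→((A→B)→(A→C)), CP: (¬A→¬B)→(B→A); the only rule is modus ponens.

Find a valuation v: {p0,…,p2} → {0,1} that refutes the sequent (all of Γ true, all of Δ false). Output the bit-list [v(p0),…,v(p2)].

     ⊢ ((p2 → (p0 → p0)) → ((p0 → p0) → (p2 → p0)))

Enumerate valuations to refute Γ ⊢ Δ:
  v=000: Γ:[] Δ:[((p2 → (p0 → p0)) → ((p0 → p0) → (p2 → p0)))=T] refutes=False
  v=001: Γ:[] Δ:[((p2 → (p0 → p0)) → ((p0 → p0) → (p2 → p0)))=F] refutes=True  ← countermodel

Result: [0, 0, 1]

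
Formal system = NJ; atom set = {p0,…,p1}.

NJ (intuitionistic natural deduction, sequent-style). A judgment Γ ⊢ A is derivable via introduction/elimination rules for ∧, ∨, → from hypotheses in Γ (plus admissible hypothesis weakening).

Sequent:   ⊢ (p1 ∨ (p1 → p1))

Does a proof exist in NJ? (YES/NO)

Proof tree:
[∨I₂]  ⊢ (p1 ∨ (p1 → p1))
  [→I]  ⊢ (p1 → p1)
    [Ax] p1 ⊢ p1

Result: YES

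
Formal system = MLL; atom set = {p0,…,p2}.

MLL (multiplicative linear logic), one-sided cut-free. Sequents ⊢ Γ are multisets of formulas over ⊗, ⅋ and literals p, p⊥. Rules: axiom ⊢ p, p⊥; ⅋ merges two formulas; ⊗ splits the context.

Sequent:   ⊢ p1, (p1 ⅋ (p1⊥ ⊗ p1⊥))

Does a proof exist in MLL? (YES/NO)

Derivation trace:
[⅋]  ⊢ p1, (p1 ⅋ (p1⊥ ⊗ p1⊥))
  [⊗]  ⊢ p1, p1, (p1⊥ ⊗ p1⊥)
    [Ax]  ⊢ p1, p1⊥
    [Ax]  ⊢ p1, p1⊥

Result: YES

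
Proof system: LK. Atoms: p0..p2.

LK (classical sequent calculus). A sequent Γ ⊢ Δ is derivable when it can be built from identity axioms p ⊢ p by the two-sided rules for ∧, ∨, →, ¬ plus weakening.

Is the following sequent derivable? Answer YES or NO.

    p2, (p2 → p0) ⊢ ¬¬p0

Derivation trace:
[¬R] p2, (p2 → p0) ⊢ ¬¬p0
  [¬L] p2, (p2 → p0), ¬p0 ⊢ 
    [→L] p2, (p2 → p0) ⊢ p0
      [Ax] p2 ⊢ p2
      [Ax] p0 ⊢ p0

Result: YES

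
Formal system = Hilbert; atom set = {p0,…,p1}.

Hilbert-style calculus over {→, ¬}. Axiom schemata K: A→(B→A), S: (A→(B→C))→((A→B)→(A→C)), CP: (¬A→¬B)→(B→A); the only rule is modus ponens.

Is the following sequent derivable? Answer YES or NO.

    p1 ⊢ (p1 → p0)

Truth-table refutation:
  v=00: Γ:[p1=F] Δ:[(p1 → p0)=T] refutes=False
  v=01: Γ:[p1=T] Δ:[(p1 → p0)=F] refutes=True  ← countermodel

Result: NO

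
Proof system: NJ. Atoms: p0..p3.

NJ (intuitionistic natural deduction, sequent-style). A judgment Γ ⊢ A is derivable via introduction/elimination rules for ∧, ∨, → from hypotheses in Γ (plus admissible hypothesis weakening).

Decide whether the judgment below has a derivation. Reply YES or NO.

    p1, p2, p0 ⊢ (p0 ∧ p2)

Derivation (root first):
[∧I] p1, p2, p0 ⊢ (p0 ∧ p2)
  [Ax] p0 ⊢ p0
  [Wk] p2, p1, p0 ⊢ p2
    [Wk] p2, p1 ⊢ p2
      [Ax] p2 ⊢ p2

Result: YES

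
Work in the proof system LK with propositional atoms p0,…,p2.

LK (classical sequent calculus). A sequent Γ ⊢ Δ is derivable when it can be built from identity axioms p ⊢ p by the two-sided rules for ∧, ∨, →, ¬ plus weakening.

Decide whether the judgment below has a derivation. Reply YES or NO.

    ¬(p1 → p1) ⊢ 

Proof tree:
[¬L] ¬(p1 → p1) ⊢ 
  [→R]  ⊢ (p1 → p1)
    [Ax] p1 ⊢ p1

Result: YES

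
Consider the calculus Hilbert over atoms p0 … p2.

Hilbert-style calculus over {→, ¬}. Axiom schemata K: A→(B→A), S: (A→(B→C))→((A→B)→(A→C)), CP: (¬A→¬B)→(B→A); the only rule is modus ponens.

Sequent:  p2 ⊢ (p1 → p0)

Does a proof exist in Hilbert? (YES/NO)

Truth-table refutation:
  v=000: Γ:[p2=F] Δ:[(p1 → p0)=T] refutes=False
  v=001: Γ:[p2=T] Δ:[(p1 → p0)=T] refutes=False
  v=010: Γ:[p2=F] Δ:[(p1 → p0)=F] refutes=False
  v=011: Γ:[p2=T] Δ:[(p1 → p0)=F] refutes=True  ← countermodel

Result: NO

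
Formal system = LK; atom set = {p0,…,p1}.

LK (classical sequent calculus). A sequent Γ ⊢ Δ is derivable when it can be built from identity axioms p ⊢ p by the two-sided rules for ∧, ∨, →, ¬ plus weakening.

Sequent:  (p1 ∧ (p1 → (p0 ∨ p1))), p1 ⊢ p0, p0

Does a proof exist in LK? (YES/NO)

Truth-table refutation:
  v=00: Γ:[(p1 ∧ (p1 → (p0 ∨ p1)))=F, p1=F] Δ:[p0=F, p0=F] refutes=False
  v=01: Γ:[(p1 ∧ (p1 → (p0 ∨ p1)))=T, p1=T] Δ:[p0=F, p0=F] refutes=True  ← countermodel

Result: NO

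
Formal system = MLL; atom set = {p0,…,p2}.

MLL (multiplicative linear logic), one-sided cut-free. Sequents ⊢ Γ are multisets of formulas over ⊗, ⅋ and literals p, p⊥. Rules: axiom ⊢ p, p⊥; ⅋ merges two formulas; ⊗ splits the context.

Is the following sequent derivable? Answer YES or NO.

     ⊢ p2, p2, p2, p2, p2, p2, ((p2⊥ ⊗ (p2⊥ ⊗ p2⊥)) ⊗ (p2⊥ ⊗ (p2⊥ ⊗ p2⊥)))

Proof tree:
[⊗]  ⊢ p2, p2, p2, p2, p2, p2, ((p2⊥ ⊗ (p2⊥ ⊗ p2⊥)) ⊗ (p2⊥ ⊗ (p2⊥ ⊗ p2⊥)))
  [⊗]  ⊢ p2, p2, p2, (p2⊥ ⊗ (p2⊥ ⊗ p2⊥))
    [Ax]  ⊢ p2, p2⊥
    [⊗]  ⊢ p2, p2, (p2⊥ ⊗ p2⊥)
      [Ax]  ⊢ p2, p2⊥
      [Ax]  ⊢ p2, p2⊥
  [⊗]  ⊢ p2, p2, p2, (p2⊥ ⊗ (p2⊥ ⊗ p2⊥))
    [Ax]  ⊢ p2, p2⊥
    [⊗]  ⊢ p2, p2, (p2⊥ ⊗ p2⊥)
      [Ax]  ⊢ p2, p2⊥
      [Ax]  ⊢ p2, p2⊥

Result: YES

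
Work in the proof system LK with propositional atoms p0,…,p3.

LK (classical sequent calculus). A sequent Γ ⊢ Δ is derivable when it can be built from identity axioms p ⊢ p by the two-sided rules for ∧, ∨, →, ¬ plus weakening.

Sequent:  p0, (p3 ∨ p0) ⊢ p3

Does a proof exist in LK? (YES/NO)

Search for a countermodel by truth-table:
  v=0000: Γ:[p0=F, (p3 ∨ p0)=F] Δ:[p3=F] refutes=False
  v=0001: Γ:[p0=F, (p3 ∨ p0)=T] Δ:[p3=T] refutes=False
  v=0010: Γ:[p0=F, (p3 ∨ p0)=F] Δ:[p3=F] refutes=False
  v=0011: Γ:[p0=F, (p3 ∨ p0)=T] Δ:[p3=T] refutes=False
  v=0100: Γ:[p0=F, (p3 ∨ p0)=F] Δ:[p3=F] refutes=False
  v=0101: Γ:[p0=F, (p3 ∨ p0)=T] Δ:[p3=T] refutes=False
  v=0110: Γ:[p0=F, (p3 ∨ p0)=F] Δ:[p3=F] refutes=False
  v=0111: Γ:[p0=F, (p3 ∨ p0)=T] Δ:[p3=T] refutes=False
  v=1000: Γ:[p0=T, (p3 ∨ p0)=T] Δ:[p3=F] refutes=True  ← countermodel

Result: NO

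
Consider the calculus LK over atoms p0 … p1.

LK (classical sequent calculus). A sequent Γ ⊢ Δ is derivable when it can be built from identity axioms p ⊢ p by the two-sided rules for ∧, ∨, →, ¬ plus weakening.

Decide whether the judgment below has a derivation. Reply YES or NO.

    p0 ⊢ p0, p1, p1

Derivation trace:
[WR] p0 ⊢ p0, p1, p1
  [WR] p0 ⊢ p0, p1
    [Ax] p0 ⊢ p0

Result: YES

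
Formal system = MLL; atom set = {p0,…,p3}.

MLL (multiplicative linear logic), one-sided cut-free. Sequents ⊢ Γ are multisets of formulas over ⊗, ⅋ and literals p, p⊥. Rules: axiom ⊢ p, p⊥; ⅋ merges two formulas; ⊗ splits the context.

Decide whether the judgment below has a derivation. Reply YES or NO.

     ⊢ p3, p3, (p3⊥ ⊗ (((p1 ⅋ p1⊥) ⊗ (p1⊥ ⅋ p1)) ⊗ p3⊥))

Derivation trace:
[⊗]  ⊢ p3, p3, (p3⊥ ⊗ (((p1 ⅋ p1⊥) ⊗ (p1⊥ ⅋ p1)) ⊗ p3⊥))
  [Ax]  ⊢ p3, p3⊥
  [⊗]  ⊢ p3, (((p1 ⅋ p1⊥) ⊗ (p1⊥ ⅋ p1)) ⊗ p3⊥)
    [⊗]  ⊢ ((p1 ⅋ p1⊥) ⊗ (p1⊥ ⅋ p1))
      [⅋]  ⊢ (p1 ⅋ p1⊥)
        [Ax]  ⊢ p1, p1⊥
      [⅋]  ⊢ (p1⊥ ⅋ p1)
        [Ax]  ⊢ p1, p1⊥
    [Ax]  ⊢ p3, p3⊥

Result: YES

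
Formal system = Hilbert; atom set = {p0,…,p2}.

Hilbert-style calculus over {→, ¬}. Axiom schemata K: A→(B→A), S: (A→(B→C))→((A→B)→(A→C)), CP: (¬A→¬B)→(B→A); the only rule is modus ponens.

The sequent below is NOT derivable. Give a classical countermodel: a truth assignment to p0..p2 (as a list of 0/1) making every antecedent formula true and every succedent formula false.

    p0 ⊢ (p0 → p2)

Search for a countermodel by truth-table:
  v=000: Γ:[p0=F] Δ:[(p0 → p2)=T] refutes=False
  v=001: Γ:[p0=F] Δ:[(p0 → p2)=T] refutes=False
  v=010: Γ:[p0=F] Δ:[(p0 → p2)=T] refutes=False
  v=011: Γ:[p0=F] Δ:[(p0 → p2)=T] refutes=False
  v=100: Γ:[p0=T] Δ:[(p0 → p2)=F] refutes=True  ← countermodel

Result: [1, 0, 0]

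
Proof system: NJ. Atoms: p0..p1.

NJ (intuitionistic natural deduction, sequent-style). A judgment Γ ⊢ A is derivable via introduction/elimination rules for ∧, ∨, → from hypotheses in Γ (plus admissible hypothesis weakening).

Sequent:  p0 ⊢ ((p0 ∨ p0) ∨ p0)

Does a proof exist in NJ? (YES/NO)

Proof tree:
[∨I₁] p0 ⊢ ((p0 ∨ p0) ∨ p0)
  [∨I₁] p0 ⊢ (p0 ∨ p0)
    [Ax] p0 ⊢ p0

Result: YES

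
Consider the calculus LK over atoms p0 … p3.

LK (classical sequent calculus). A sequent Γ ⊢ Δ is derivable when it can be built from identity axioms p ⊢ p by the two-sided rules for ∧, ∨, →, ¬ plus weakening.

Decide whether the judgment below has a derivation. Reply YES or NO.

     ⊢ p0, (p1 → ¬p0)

Proof tree:
[→R]  ⊢ p0, (p1 → ¬p0)
  [WL] p1 ⊢ p0, ¬p0
    [¬R]  ⊢ p0, ¬p0
      [Ax] p0 ⊢ p0

Result: YES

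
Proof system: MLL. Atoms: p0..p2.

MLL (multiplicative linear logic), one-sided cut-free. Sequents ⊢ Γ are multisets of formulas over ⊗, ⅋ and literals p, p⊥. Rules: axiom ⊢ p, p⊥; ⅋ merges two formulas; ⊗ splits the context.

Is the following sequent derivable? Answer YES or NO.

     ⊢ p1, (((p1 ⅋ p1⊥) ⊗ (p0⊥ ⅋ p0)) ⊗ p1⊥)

Derivation trace:
[⊗]  ⊢ p1, (((p1 ⅋ p1⊥) ⊗ (p0⊥ ⅋ p0)) ⊗ p1⊥)
  [⊗]  ⊢ ((p1 ⅋ p1⊥) ⊗ (p0⊥ ⅋ p0))
    [⅋]  ⊢ (p1 ⅋ p1⊥)
      [Ax]  ⊢ p1, p1⊥
    [⅋]  ⊢ (p0⊥ ⅋ p0)
      [Ax]  ⊢ p0, p0⊥
  [Ax]  ⊢ p1, p1⊥

Result: YES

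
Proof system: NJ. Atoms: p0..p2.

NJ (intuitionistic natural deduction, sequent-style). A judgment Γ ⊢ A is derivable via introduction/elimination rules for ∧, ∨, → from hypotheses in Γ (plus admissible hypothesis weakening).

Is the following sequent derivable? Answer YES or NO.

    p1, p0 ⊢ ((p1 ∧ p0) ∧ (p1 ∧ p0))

Derivation (root first):
[∧I] p1, p0 ⊢ ((p1 ∧ p0) ∧ (p1 ∧ p0))
  [∧I] p1, p0 ⊢ (p1 ∧ p0)
    [Ax] p1 ⊢ p1
    [Ax] p0 ⊢ p0
  [∧I] p1, p0 ⊢ (p1 ∧ p0)
    [Ax] p1 ⊢ p1
    [Ax] p0 ⊢ p0

Result: YES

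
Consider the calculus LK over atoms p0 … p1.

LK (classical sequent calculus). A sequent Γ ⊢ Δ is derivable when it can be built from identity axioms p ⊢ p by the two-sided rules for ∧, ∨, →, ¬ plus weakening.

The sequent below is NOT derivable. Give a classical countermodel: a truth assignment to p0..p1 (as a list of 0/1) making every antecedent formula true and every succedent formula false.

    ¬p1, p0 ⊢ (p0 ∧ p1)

Search for a countermodel by truth-table:
  v=00: Γ:[¬p1=T, p0=F] Δ:[(p0 ∧ p1)=F] refutes=False
  v=01: Γ:[¬p1=F, p0=F] Δ:[(p0 ∧ p1)=F] refutes=False
  v=10: Γ:[¬p1=T, p0=T] Δ:[(p0 ∧ p1)=F] refutes=True  ← countermodel

Result: [1, 0]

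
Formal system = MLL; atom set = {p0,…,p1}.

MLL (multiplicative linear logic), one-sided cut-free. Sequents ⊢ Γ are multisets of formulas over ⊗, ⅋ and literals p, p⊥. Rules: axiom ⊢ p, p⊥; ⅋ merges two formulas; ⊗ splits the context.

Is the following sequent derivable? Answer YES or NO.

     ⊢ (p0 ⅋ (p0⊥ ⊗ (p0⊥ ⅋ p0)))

Derivation trace:
[⅋]  ⊢ (p0 ⅋ (p0⊥ ⊗ (p0⊥ ⅋ p0)))
  [⊗]  ⊢ p0, (p0⊥ ⊗ (p0⊥ ⅋ p0))
    [Ax]  ⊢ p0, p0⊥
    [⅋]  ⊢ (p0⊥ ⅋ p0)
      [Ax]  ⊢ p0, p0⊥

Result: YES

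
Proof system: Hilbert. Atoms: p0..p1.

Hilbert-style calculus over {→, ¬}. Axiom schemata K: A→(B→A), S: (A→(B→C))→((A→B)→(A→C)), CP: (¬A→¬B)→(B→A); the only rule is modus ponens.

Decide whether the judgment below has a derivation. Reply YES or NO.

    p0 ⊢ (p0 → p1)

Truth-table refutation:
  v=00: Γ:[p0=F] Δ:[(p0 → p1)=T] refutes=False
  v=01: Γ:[p0=F] Δ:[(p0 → p1)=T] refutes=False
  v=10: Γ:[p0=T] Δ:[(p0 → p1)=F] refutes=True  ← countermodel

Result: NO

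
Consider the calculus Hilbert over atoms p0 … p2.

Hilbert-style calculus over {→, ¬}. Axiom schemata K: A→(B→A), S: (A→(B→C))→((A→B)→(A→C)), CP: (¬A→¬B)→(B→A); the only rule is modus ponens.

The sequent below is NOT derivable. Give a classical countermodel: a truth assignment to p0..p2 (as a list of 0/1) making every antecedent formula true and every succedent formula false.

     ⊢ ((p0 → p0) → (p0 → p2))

Truth-table refutation:
  v=000: Γ:[] Δ:[((p0 → p0) → (p0 → p2))=T] refutes=False
  v=001: Γ:[] Δ:[((p0 → p0) → (p0 → p2))=T] refutes=False
  v=010: Γ:[] Δ:[((p0 → p0) → (p0 → p2))=T] refutes=False
  v=011: Γ:[] Δ:[((p0 → p0) → (p0 → p2))=T] refutes=False
  v=100: Γ:[] Δ:[((p0 → p0) → (p0 → p2))=F] refutes=True  ← countermodel

Result: [1, 0, 0]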